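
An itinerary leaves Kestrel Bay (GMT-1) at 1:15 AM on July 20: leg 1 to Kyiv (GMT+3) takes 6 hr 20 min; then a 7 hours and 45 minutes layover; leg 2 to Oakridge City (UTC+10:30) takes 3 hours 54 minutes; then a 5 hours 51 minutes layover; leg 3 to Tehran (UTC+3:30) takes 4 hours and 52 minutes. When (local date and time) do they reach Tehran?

Convert departure to UTC: 1:15 AM + 1:00 = 2:15 AM UTC on Jul 20.
Add 6 hours 20 minutes leg 1 → 8:35 AM UTC.
Add 7 hours and 45 minutes layover in Kyiv → 4:20 PM UTC.
Add 3 hours and 54 minutes leg 2 → 8:14 PM UTC.
Add 5 hours and 51 minutes layover in Oakridge City → 2:05 AM UTC (Jul 21).
Add 4 hours 52 minutes leg 3 → 6:57 AM UTC.
Tehran is UTC+3:30, so local arrival = 6:57 AM + 3:30 = 10:27 AM on Jul 21.

10:27 AM on July 21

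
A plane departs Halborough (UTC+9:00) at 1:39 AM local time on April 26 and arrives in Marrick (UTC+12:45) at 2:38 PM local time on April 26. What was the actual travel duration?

Departure in UTC: 1:39 AM − 9:00 = 4:39 PM on Apr 25.
Arrival in UTC: 2:38 PM − 12:45 = 1:53 AM on Apr 26.
Elapsed = 1:53 AM − 4:39 PM (+1 day) = 9 hours 14 minutes.

9 hours 14 minutes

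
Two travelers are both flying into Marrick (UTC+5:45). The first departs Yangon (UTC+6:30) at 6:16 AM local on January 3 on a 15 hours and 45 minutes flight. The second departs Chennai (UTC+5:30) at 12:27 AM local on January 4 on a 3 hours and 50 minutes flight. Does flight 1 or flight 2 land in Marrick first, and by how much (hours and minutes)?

the first, by 7 hours 16 minutes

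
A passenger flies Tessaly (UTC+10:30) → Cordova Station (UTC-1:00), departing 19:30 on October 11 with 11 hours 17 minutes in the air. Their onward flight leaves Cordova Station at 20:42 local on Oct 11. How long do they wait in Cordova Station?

1 hour 25 minutes

Convert departure to UTC: 19:30 − 10:30 = 09:00 UTC on Oct 11.
Add 11 hours and 17 minutes flight time → 20:17 UTC.
Cordova Station is UTC−1:00, so local arrival = 20:17 − 1:00 = 19:17 on Oct 11.
Layover = 20:42 − 19:17 = 1 hour 25 minutes.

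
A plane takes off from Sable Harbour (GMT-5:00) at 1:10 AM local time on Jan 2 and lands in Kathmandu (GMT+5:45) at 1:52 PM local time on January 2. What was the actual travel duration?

1 hour 57 minutes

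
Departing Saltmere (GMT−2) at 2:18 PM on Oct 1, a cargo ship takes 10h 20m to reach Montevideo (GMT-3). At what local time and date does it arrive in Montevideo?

Convert departure to UTC: 2:18 PM + 2:00 = 4:18 PM UTC on Oct 1.
Add 10 hours and 20 minutes travel time → 2:38 AM UTC (Oct 2).
Montevideo is UTC−3:00, so local arrival = 2:38 AM − 3:00 = 11:38 PM on Oct 1.

11:38 PM on October 1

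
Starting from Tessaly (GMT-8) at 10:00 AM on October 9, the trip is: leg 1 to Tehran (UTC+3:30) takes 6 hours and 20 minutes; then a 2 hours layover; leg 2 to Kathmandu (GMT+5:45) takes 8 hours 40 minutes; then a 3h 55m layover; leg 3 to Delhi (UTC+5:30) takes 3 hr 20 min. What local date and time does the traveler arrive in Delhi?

Convert departure to UTC: 10:00 AM + 8:00 = 6:00 PM UTC on Oct 9.
Add 6 hours 20 minutes leg 1 → 12:20 AM UTC (Oct 10).
Add 2 hours layover in Tehran → 2:20 AM UTC.
Add 8 hours and 40 minutes leg 2 → 11:00 AM UTC.
Add 3 hours 55 minutes layover in Kathmandu → 2:55 PM UTC.
Add 3 hours 20 minutes leg 3 → 6:15 PM UTC.
Delhi is UTC+5:30, so local arrival = 6:15 PM + 5:30 = 11:45 PM on Oct 10.

11:45 PM on October 10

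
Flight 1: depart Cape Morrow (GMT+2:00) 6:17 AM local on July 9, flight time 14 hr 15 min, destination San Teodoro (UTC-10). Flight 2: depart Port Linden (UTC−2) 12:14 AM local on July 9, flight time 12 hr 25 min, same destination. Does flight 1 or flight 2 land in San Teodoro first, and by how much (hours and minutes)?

the second, by 3 hours 53 minutes

Flight 1 in UTC: 6:17 AM − 2:00 = 4:17 AM on Jul 9.
+14 hours and 15 minutes → arrive 6:32 PM UTC on Jul 9.
Flight 2 in UTC: 12:14 AM + 2:00 = 2:14 AM on Jul 9.
+12 hours 25 minutes → arrive 2:39 PM UTC on Jul 9.
Flight 2 lands earlier by 3 hours 53 minutes.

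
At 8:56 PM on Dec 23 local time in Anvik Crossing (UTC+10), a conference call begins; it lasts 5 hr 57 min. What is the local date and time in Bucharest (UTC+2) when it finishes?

Convert start to UTC: 8:56 PM − 10:00 = 10:56 AM UTC on Dec 23.
Add 5 hours and 57 minutes duration → 4:53 PM UTC.
Bucharest is UTC+2:00, so local end time = 4:53 PM + 2:00 = 6:53 PM on Dec 23.

6:53 PM on December 23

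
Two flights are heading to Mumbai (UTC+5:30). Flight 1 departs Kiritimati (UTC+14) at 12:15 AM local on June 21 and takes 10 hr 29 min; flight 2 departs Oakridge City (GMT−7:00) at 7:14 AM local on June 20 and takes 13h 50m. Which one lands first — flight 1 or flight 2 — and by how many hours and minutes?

Flight 1 in UTC: 12:15 AM − 14:00 = 10:15 AM on Jun 20.
+10 hours and 29 minutes → arrive 8:44 PM UTC on Jun 20.
Flight 2 in UTC: 7:14 AM + 7:00 = 2:14 PM on Jun 20.
+13 hours 50 minutes → arrive 4:04 AM UTC on Jun 21.
Flight 1 lands earlier by 7 hours 20 minutes.

the first, by 7 hours 20 minutes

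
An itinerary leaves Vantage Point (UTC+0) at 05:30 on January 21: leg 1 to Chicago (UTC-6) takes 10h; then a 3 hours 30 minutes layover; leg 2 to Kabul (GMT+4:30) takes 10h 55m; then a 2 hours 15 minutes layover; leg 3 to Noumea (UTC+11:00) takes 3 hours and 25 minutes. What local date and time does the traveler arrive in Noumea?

22:35 on Jan 22

Vantage Point is at UTC+0, so departure is already 05:30 UTC on Jan 21.
Add 10 hours leg 1 → 15:30 UTC.
Add 3 hours and 30 minutes layover in Chicago → 19:00 UTC.
Add 10 hours and 55 minutes leg 2 → 05:55 UTC (Jan 22).
Add 2 hours and 15 minutes layover in Kabul → 08:10 UTC.
Add 3 hours and 25 minutes leg 3 → 11:35 UTC.
Noumea is UTC+11:00, so local arrival = 11:35 + 11:00 = 22:35 on Jan 22.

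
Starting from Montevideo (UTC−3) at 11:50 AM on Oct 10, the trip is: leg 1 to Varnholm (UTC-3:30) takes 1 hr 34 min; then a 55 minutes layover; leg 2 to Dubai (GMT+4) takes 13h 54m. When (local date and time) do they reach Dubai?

Convert departure to UTC: 11:50 AM + 3:00 = 2:50 PM UTC on Oct 10.
Add 1 hour 34 minutes leg 1 → 4:24 PM UTC.
Add 55 minutes layover in Varnholm → 5:19 PM UTC.
Add 13 hours 54 minutes leg 2 → 7:13 AM UTC (Oct 11).
Dubai is UTC+4:00, so local arrival = 7:13 AM + 4:00 = 11:13 AM on Oct 11.

11:13 AM on Oct 11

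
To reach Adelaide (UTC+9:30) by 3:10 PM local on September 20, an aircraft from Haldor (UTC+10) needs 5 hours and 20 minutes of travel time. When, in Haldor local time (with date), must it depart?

10:20 AM on September 20

Target arrival in UTC: 3:10 PM − 9:30 = 5:40 AM on Sep 20.
Subtract 5 hours 20 minutes → departure 12:20 AM UTC on Sep 20.
Haldor is UTC+10:00: 12:20 AM + 10:00 = 10:20 AM on Sep 20.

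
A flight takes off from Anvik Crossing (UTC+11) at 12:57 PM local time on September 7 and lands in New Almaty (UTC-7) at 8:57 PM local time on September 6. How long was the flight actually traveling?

New Almaty is 18:00 behind Anvik Crossing.
Clock-face elapsed time (ignoring zones) is −16 hours.
Actual elapsed = −16 hours + 18:00 = 2 hours.

2 hours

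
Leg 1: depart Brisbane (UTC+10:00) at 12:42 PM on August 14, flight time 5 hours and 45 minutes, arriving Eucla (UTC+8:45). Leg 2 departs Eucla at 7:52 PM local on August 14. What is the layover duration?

Convert departure to UTC: 12:42 PM − 10:00 = 2:42 AM UTC on Aug 14.
Add 5 hours 45 minutes flight time → 8:27 AM UTC.
Eucla is UTC+8:45, so local arrival = 8:27 AM + 8:45 = 5:12 PM on Aug 14.
Layover = 7:52 PM − 5:12 PM = 2 hours 40 minutes.

2 hours 40 minutes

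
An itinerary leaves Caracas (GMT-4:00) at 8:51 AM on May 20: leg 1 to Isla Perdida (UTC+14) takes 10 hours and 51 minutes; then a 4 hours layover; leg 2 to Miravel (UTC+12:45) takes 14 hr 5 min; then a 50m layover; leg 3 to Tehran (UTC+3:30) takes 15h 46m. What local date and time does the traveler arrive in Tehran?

Convert departure to UTC: 8:51 AM + 4:00 = 12:51 PM UTC on May 20.
Add 10 hours and 51 minutes leg 1 → 11:42 PM UTC.
Add 4 hours layover in Isla Perdida → 3:42 AM UTC (May 21).
Add 14 hours 5 minutes leg 2 → 5:47 PM UTC.
Add 50 minutes layover in Miravel → 6:37 PM UTC.
Add 15 hours 46 minutes leg 3 → 10:23 AM UTC (May 22).
Tehran is UTC+3:30, so local arrival = 10:23 AM + 3:30 = 1:53 PM on May 22.

1:53 PM on May 22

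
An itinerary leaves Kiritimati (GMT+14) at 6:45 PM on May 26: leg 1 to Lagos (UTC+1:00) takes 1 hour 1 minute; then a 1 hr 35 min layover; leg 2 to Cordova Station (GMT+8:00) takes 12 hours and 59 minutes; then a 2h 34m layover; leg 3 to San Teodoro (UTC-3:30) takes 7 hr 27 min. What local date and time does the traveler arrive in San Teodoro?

2:51 AM on May 27

Convert departure to UTC: 6:45 PM − 14:00 = 4:45 AM UTC on May 26.
Add 1 hour and 1 minute leg 1 → 5:46 AM UTC.
Add 1 hour 35 minutes layover in Lagos → 7:21 AM UTC.
Add 12 hours and 59 minutes leg 2 → 8:20 PM UTC.
Add 2 hours and 34 minutes layover in Cordova Station → 10:54 PM UTC.
Add 7 hours and 27 minutes leg 3 → 6:21 AM UTC (May 27).
San Teodoro is UTC−3:30, so local arrival = 6:21 AM − 3:30 = 2:51 AM on May 27.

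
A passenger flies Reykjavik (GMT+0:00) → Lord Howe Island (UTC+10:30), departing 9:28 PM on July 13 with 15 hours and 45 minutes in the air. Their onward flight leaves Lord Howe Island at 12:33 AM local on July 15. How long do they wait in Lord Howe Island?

50 minutes

Reykjavik is at UTC+0, so departure is already 9:28 PM UTC on Jul 13.
Add 15 hours and 45 minutes flight time → 1:13 PM UTC (Jul 14).
Lord Howe Island is UTC+10:30, so local arrival = 1:13 PM + 10:30 = 11:43 PM on Jul 14.
Layover = 12:33 AM − 11:43 PM (+1 day) = 50 minutes.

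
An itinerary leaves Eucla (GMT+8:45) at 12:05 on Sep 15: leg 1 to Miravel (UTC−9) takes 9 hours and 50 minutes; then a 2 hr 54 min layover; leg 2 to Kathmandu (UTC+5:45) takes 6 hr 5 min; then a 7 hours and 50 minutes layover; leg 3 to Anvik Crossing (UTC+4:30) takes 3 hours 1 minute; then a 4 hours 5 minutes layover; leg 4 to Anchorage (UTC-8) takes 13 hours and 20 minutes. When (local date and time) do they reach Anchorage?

18:25 on Sep 16

Convert departure to UTC: 12:05 − 8:45 = 03:20 UTC on Sep 15.
Add 9 hours and 50 minutes leg 1 → 13:10 UTC.
Add 2 hours and 54 minutes layover in Miravel → 16:04 UTC.
Add 6 hours 5 minutes leg 2 → 22:09 UTC.
Add 7 hours and 50 minutes layover in Kathmandu → 05:59 UTC (Sep 16).
Add 3 hours and 1 minute leg 3 → 09:00 UTC.
Add 4 hours and 5 minutes layover in Anvik Crossing → 13:05 UTC.
Add 13 hours and 20 minutes leg 4 → 02:25 UTC (Sep 17).
Anchorage is UTC−8:00, so local arrival = 02:25 − 8:00 = 18:25 on Sep 16.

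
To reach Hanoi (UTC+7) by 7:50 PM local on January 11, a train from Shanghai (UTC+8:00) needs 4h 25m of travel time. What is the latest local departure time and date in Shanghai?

4:25 PM on Jan 11

Target arrival in UTC: 7:50 PM − 7:00 = 12:50 PM on Jan 11.
Subtract 4 hours and 25 minutes → departure 8:25 AM UTC on Jan 11.
Shanghai is UTC+8:00: 8:25 AM + 8:00 = 4:25 PM on Jan 11.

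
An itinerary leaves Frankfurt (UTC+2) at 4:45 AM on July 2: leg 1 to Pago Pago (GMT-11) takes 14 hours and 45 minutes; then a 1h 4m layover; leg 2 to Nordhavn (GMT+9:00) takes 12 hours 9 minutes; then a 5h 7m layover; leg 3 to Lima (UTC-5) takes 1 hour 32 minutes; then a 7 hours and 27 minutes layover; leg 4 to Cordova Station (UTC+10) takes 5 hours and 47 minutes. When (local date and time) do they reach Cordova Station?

12:36 PM on July 4

Convert departure to UTC: 4:45 AM − 2:00 = 2:45 AM UTC on Jul 2.
Add 14 hours 45 minutes leg 1 → 5:30 PM UTC.
Add 1 hour 4 minutes layover in Pago Pago → 6:34 PM UTC.
Add 12 hours and 9 minutes leg 2 → 6:43 AM UTC (Jul 3).
Add 5 hours and 7 minutes layover in Nordhavn → 11:50 AM UTC.
Add 1 hour and 32 minutes leg 3 → 1:22 PM UTC.
Add 7 hours and 27 minutes layover in Lima → 8:49 PM UTC.
Add 5 hours and 47 minutes leg 4 → 2:36 AM UTC (Jul 4).
Cordova Station is UTC+10:00, so local arrival = 2:36 AM + 10:00 = 12:36 PM on Jul 4.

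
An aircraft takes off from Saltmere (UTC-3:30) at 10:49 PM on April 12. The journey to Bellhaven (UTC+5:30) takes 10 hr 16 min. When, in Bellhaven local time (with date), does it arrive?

6:05 PM on April 13

Convert departure to UTC: 10:49 PM + 3:30 = 2:19 AM UTC on Apr 13.
Add 10 hours 16 minutes travel time → 12:35 PM UTC.
Bellhaven is UTC+5:30, so local arrival = 12:35 PM + 5:30 = 6:05 PM on Apr 13.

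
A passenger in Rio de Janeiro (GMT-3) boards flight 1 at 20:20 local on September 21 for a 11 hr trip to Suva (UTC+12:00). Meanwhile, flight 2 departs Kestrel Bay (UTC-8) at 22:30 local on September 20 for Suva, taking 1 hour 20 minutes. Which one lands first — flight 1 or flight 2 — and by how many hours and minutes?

the second, by 26 hours 30 minutes

Flight 1 in UTC: 20:20 + 3:00 = 23:20 on Sep 21.
+11 hours → arrive 10:20 UTC on Sep 22.
Flight 2 in UTC: 22:30 + 8:00 = 06:30 on Sep 21.
+1 hour 20 minutes → arrive 07:50 UTC on Sep 21.
Flight 2 lands earlier by 26 hours 30 minutes.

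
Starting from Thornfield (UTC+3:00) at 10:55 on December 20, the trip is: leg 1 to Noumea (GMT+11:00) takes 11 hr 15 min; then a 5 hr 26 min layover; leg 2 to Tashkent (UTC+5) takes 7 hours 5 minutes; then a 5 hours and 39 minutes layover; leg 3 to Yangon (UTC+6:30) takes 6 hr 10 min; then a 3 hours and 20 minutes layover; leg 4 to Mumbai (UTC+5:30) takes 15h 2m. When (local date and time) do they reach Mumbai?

19:22 on December 22

Convert departure to UTC: 10:55 − 3:00 = 07:55 UTC on Dec 20.
Add 11 hours and 15 minutes leg 1 → 19:10 UTC.
Add 5 hours 26 minutes layover in Noumea → 00:36 UTC (Dec 21).
Add 7 hours and 5 minutes leg 2 → 07:41 UTC.
Add 5 hours and 39 minutes layover in Tashkent → 13:20 UTC.
Add 6 hours 10 minutes leg 3 → 19:30 UTC.
Add 3 hours 20 minutes layover in Yangon → 22:50 UTC.
Add 15 hours 2 minutes leg 4 → 13:52 UTC (Dec 22).
Mumbai is UTC+5:30, so local arrival = 13:52 + 5:30 = 19:22 on Dec 22.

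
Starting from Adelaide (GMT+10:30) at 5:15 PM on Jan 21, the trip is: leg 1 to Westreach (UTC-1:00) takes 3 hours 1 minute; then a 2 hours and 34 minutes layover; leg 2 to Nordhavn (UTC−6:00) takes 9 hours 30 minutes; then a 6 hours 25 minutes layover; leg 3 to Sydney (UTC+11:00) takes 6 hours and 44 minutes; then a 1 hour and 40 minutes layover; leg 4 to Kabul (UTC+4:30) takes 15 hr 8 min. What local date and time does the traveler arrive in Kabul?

Convert departure to UTC: 5:15 PM − 10:30 = 6:45 AM UTC on Jan 21.
Add 3 hours and 1 minute leg 1 → 9:46 AM UTC.
Add 2 hours 34 minutes layover in Westreach → 12:20 PM UTC.
Add 9 hours 30 minutes leg 2 → 9:50 PM UTC.
Add 6 hours and 25 minutes layover in Nordhavn → 4:15 AM UTC (Jan 22).
Add 6 hours 44 minutes leg 3 → 10:59 AM UTC.
Add 1 hour and 40 minutes layover in Sydney → 12:39 PM UTC.
Add 15 hours and 8 minutes leg 4 → 3:47 AM UTC (Jan 23).
Kabul is UTC+4:30, so local arrival = 3:47 AM + 4:30 = 8:17 AM on Jan 23.

8:17 AM on Jan 23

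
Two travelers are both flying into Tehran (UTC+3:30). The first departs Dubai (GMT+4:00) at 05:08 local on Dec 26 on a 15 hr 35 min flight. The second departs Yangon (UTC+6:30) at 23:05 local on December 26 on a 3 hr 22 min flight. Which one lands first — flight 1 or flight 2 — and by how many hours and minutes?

the first, by 3 hours 14 minutes

Flight 1 in UTC: 05:08 − 4:00 = 01:08 on Dec 26.
+15 hours and 35 minutes → arrive 16:43 UTC on Dec 26.
Flight 2 in UTC: 23:05 − 6:30 = 16:35 on Dec 26.
+3 hours and 22 minutes → arrive 19:57 UTC on Dec 26.
Flight 1 lands earlier by 3 hours 14 minutes.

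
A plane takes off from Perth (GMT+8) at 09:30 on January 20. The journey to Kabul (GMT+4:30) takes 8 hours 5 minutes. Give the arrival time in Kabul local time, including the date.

14:05 on January 20

Convert departure to UTC: 09:30 − 8:00 = 01:30 UTC on Jan 20.
Add 8 hours and 5 minutes travel time → 09:35 UTC.
Kabul is UTC+4:30, so local arrival = 09:35 + 4:30 = 14:05 on Jan 20.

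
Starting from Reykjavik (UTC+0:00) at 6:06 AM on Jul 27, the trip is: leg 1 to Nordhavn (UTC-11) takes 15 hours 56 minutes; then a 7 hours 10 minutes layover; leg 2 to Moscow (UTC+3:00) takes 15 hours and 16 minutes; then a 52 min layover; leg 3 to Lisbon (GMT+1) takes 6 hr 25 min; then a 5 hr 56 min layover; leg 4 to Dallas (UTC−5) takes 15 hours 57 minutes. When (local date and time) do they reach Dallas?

8:38 PM on Jul 29

Reykjavik is at UTC+0, so departure is already 6:06 AM UTC on Jul 27.
Add 15 hours 56 minutes leg 1 → 10:02 PM UTC.
Add 7 hours 10 minutes layover in Nordhavn → 5:12 AM UTC (Jul 28).
Add 15 hours and 16 minutes leg 2 → 8:28 PM UTC.
Add 52 minutes layover in Moscow → 9:20 PM UTC.
Add 6 hours and 25 minutes leg 3 → 3:45 AM UTC (Jul 29).
Add 5 hours and 56 minutes layover in Lisbon → 9:41 AM UTC.
Add 15 hours 57 minutes leg 4 → 1:38 AM UTC (Jul 30).
Dallas is UTC−5:00, so local arrival = 1:38 AM − 5:00 = 8:38 PM on Jul 29.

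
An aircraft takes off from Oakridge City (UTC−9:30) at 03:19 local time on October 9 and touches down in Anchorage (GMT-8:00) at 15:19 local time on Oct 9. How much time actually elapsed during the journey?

Departure in UTC: 03:19 + 9:30 = 12:49 on Oct 9.
Arrival in UTC: 15:19 + 8:00 = 23:19 on Oct 9.
Elapsed = 23:19 − 12:49 = 10 hours 30 minutes.

10 hours 30 minutes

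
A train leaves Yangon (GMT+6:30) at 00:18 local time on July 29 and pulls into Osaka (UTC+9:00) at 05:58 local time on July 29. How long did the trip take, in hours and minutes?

3 hours 10 minutes

Departure in UTC: 00:18 − 6:30 = 17:48 on Jul 28.
Arrival in UTC: 05:58 − 9:00 = 20:58 on Jul 28.
Elapsed = 20:58 − 17:48 = 3 hours 10 minutes.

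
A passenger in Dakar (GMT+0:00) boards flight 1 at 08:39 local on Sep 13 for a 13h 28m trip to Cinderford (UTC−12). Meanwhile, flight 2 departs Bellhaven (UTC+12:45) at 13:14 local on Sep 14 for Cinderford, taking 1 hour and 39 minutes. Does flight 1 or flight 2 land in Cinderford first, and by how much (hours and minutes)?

Flight 1 departs at 08:39 UTC (Sep 13).
+13 hours and 28 minutes → arrive 22:07 UTC on Sep 13.
Flight 2 in UTC: 13:14 − 12:45 = 00:29 on Sep 14.
+1 hour 39 minutes → arrive 02:08 UTC on Sep 14.
Flight 1 lands earlier by 4 hours 1 minute.

the first, by 4 hours 1 minute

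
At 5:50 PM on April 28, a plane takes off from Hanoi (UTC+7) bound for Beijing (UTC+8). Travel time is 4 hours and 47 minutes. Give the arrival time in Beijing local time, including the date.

Beijing is 1:00 ahead of Hanoi.
After 4 hours and 47 minutes it is 10:37 PM in Hanoi.
Shift by the zone difference: 10:37 PM + 1:00 = 11:37 PM on Apr 28 in Beijing.

11:37 PM on Apr 28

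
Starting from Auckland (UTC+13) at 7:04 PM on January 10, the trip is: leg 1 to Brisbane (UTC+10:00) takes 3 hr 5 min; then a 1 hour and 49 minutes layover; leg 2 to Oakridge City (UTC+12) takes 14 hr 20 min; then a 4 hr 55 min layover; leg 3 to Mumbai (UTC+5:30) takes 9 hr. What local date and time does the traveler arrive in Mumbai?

8:43 PM on January 11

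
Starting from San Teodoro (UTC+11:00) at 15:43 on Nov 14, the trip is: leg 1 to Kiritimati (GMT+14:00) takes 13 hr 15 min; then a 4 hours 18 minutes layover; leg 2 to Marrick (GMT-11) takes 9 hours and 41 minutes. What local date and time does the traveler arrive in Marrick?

20:57 on November 14

Convert departure to UTC: 15:43 − 11:00 = 04:43 UTC on Nov 14.
Add 13 hours and 15 minutes leg 1 → 17:58 UTC.
Add 4 hours 18 minutes layover in Kiritimati → 22:16 UTC.
Add 9 hours 41 minutes leg 2 → 07:57 UTC (Nov 15).
Marrick is UTC−11:00, so local arrival = 07:57 − 11:00 = 20:57 on Nov 14.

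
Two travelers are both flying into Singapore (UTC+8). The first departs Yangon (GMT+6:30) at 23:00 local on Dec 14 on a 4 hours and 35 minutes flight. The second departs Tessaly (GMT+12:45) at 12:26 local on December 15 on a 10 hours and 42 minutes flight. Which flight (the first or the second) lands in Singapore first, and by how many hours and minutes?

Flight 1 in UTC: 23:00 − 6:30 = 16:30 on Dec 14.
+4 hours and 35 minutes → arrive 21:05 UTC on Dec 14.
Flight 2 in UTC: 12:26 − 12:45 = 23:41 on Dec 14.
+10 hours 42 minutes → arrive 10:23 UTC on Dec 15.
Flight 1 lands earlier by 13 hours 18 minutes.

the first, by 13 hours 18 minutes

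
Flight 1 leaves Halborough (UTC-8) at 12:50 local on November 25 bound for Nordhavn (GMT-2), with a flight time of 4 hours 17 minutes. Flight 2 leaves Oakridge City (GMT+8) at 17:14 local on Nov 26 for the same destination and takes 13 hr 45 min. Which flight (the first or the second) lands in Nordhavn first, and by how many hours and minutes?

Flight 1 in UTC: 12:50 + 8:00 = 20:50 on Nov 25.
+4 hours 17 minutes → arrive 01:07 UTC on Nov 26.
Flight 2 in UTC: 17:14 − 8:00 = 09:14 on Nov 26.
+13 hours 45 minutes → arrive 22:59 UTC on Nov 26.
Flight 1 lands earlier by 21 hours 52 minutes.

the first, by 21 hours 52 minutes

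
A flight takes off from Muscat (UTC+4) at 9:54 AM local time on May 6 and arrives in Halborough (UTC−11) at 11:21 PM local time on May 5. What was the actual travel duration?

Departure in UTC: 9:54 AM − 4:00 = 5:54 AM on May 6.
Arrival in UTC: 11:21 PM + 11:00 = 10:21 AM on May 6.
Elapsed = 10:21 AM − 5:54 AM = 4 hours 27 minutes.

4 hours 27 minutes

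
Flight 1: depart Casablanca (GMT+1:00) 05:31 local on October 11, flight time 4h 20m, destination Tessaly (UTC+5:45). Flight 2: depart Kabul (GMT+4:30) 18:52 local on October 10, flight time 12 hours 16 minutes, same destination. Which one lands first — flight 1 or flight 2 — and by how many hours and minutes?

Flight 1 in UTC: 05:31 − 1:00 = 04:31 on Oct 11.
+4 hours 20 minutes → arrive 08:51 UTC on Oct 11.
Flight 2 in UTC: 18:52 − 4:30 = 14:22 on Oct 10.
+12 hours 16 minutes → arrive 02:38 UTC on Oct 11.
Flight 2 lands earlier by 6 hours 13 minutes.

the second, by 6 hours 13 minutes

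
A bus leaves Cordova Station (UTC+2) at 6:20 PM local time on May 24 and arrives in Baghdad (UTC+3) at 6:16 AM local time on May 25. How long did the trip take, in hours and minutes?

Departure in UTC: 6:20 PM − 2:00 = 4:20 PM on May 24.
Arrival in UTC: 6:16 AM − 3:00 = 3:16 AM on May 25.
Elapsed = 3:16 AM − 4:20 PM (+1 day) = 10 hours 56 minutes.

10 hours 56 minutes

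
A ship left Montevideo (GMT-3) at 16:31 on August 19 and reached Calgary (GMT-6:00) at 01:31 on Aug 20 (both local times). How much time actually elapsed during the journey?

Departure in UTC: 16:31 + 3:00 = 19:31 on Aug 19.
Arrival in UTC: 01:31 + 6:00 = 07:31 on Aug 20.
Elapsed = 07:31 − 19:31 (+1 day) = 12 hours.

12 hours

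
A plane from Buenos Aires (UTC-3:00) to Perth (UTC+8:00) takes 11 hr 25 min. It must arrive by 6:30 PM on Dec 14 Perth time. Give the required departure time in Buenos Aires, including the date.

Target arrival in UTC: 6:30 PM − 8:00 = 10:30 AM on Dec 14.
Subtract 11 hours 25 minutes → departure 11:05 PM UTC on Dec 13.
Buenos Aires is UTC−3:00: 11:05 PM − 3:00 = 8:05 PM on Dec 13.

8:05 PM on December 13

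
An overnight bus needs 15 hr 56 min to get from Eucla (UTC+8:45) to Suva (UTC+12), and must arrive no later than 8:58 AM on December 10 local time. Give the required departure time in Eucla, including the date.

1:47 PM on December 9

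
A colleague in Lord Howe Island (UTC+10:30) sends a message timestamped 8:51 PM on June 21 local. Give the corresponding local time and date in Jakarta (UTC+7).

In UTC: 8:51 PM − 10:30 = 10:21 AM on Jun 21.
Jakarta is UTC+7:00: 10:21 AM + 7:00 = 5:21 PM on Jun 21.

5:21 PM on June 21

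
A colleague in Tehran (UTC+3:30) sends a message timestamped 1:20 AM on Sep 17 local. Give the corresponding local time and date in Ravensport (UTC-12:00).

Ravensport is 15:30 behind Tehran.
Shift by the zone difference: 1:20 AM − 15:30 = 9:50 AM on Sep 16 in Ravensport.

9:50 AM on September 16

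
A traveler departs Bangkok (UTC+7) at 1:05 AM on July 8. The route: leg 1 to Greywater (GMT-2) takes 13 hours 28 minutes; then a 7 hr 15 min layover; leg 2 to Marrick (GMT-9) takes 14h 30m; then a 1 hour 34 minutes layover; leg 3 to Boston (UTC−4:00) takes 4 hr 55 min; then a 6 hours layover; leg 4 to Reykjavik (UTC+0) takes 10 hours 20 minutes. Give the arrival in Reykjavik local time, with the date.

4:07 AM on Jul 10

Convert departure to UTC: 1:05 AM − 7:00 = 6:05 PM UTC on Jul 7.
Add 13 hours 28 minutes leg 1 → 7:33 AM UTC (Jul 8).
Add 7 hours 15 minutes layover in Greywater → 2:48 PM UTC.
Add 14 hours and 30 minutes leg 2 → 5:18 AM UTC (Jul 9).
Add 1 hour 34 minutes layover in Marrick → 6:52 AM UTC.
Add 4 hours and 55 minutes leg 3 → 11:47 AM UTC.
Add 6 hours layover in Boston → 5:47 PM UTC.
Add 10 hours 20 minutes leg 4 → 4:07 AM UTC (Jul 10).
Reykjavik is UTC+0, so local arrival is the same: 4:07 AM on Jul 10.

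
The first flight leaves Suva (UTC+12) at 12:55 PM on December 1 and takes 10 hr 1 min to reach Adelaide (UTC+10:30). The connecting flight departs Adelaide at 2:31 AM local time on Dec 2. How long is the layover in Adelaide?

Convert departure to UTC: 12:55 PM − 12:00 = 12:55 AM UTC on Dec 1.
Add 10 hours 1 minute flight time → 10:56 AM UTC.
Adelaide is UTC+10:30, so local arrival = 10:56 AM + 10:30 = 9:26 PM on Dec 1.
Layover = 2:31 AM − 9:26 PM (+1 day) = 5 hours 5 minutes.

5 hours 5 minutes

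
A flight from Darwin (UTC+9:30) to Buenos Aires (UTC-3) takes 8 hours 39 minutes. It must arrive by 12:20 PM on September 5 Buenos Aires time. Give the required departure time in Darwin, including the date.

Target arrival in UTC: 12:20 PM + 3:00 = 3:20 PM on Sep 5.
Subtract 8 hours and 39 minutes → departure 6:41 AM UTC on Sep 5.
Darwin is UTC+9:30: 6:41 AM + 9:30 = 4:11 PM on Sep 5.

4:11 PM on September 5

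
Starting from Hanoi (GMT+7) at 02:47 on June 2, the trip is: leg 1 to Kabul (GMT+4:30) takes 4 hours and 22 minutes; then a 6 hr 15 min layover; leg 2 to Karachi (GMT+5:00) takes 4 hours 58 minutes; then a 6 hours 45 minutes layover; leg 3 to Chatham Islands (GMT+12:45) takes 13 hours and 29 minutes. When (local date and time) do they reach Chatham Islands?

20:21 on June 3

Convert departure to UTC: 02:47 − 7:00 = 19:47 UTC on Jun 1.
Add 4 hours 22 minutes leg 1 → 00:09 UTC (Jun 2).
Add 6 hours 15 minutes layover in Kabul → 06:24 UTC.
Add 4 hours 58 minutes leg 2 → 11:22 UTC.
Add 6 hours 45 minutes layover in Karachi → 18:07 UTC.
Add 13 hours and 29 minutes leg 3 → 07:36 UTC (Jun 3).
Chatham Islands is UTC+12:45, so local arrival = 07:36 + 12:45 = 20:21 on Jun 3.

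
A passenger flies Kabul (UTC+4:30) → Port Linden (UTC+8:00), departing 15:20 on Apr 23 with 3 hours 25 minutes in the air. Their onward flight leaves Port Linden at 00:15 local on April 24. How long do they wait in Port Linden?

2 hours

Convert departure to UTC: 15:20 − 4:30 = 10:50 UTC on Apr 23.
Add 3 hours 25 minutes flight time → 14:15 UTC.
Port Linden is UTC+8:00, so local arrival = 14:15 + 8:00 = 22:15 on Apr 23.
Layover = 00:15 − 22:15 (+1 day) = 2 hours.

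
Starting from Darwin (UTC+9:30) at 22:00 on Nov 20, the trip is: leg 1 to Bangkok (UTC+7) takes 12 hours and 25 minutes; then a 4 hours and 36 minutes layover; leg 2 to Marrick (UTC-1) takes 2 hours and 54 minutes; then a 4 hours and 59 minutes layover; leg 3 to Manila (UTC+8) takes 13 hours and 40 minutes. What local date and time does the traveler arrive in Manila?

Convert departure to UTC: 22:00 − 9:30 = 12:30 UTC on Nov 20.
Add 12 hours and 25 minutes leg 1 → 00:55 UTC (Nov 21).
Add 4 hours 36 minutes layover in Bangkok → 05:31 UTC.
Add 2 hours 54 minutes leg 2 → 08:25 UTC.
Add 4 hours and 59 minutes layover in Marrick → 13:24 UTC.
Add 13 hours 40 minutes leg 3 → 03:04 UTC (Nov 22).
Manila is UTC+8:00, so local arrival = 03:04 + 8:00 = 11:04 on Nov 22.

11:04 on Nov 22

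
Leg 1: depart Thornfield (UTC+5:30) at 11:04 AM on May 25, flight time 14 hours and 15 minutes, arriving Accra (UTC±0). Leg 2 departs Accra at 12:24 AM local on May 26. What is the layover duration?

4 hours 35 minutes

Convert departure to UTC: 11:04 AM − 5:30 = 5:34 AM UTC on May 25.
Add 14 hours 15 minutes flight time → 7:49 PM UTC.
Accra is UTC+0, so local arrival is the same: 7:49 PM on May 25.
Layover = 12:24 AM − 7:49 PM (+1 day) = 4 hours 35 minutes.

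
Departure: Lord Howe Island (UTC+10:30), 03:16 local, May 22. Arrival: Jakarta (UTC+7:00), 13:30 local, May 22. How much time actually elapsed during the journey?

Departure in UTC: 03:16 − 10:30 = 16:46 on May 21.
Arrival in UTC: 13:30 − 7:00 = 06:30 on May 22.
Elapsed = 06:30 − 16:46 (+1 day) = 13 hours 44 minutes.

13 hours 44 minutes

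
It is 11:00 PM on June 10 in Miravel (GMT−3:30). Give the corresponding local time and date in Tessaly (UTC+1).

Tessaly is 4:30 ahead of Miravel.
Shift by the zone difference: 11:00 PM + 4:30 = 3:30 AM on Jun 11 in Tessaly.

3:30 AM on June 11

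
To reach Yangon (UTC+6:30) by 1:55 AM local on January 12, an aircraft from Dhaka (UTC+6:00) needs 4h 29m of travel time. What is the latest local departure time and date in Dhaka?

Target arrival in UTC: 1:55 AM − 6:30 = 7:25 PM on Jan 11.
Subtract 4 hours 29 minutes → departure 2:56 PM UTC on Jan 11.
Dhaka is UTC+6:00: 2:56 PM + 6:00 = 8:56 PM on Jan 11.

8:56 PM on Jan 11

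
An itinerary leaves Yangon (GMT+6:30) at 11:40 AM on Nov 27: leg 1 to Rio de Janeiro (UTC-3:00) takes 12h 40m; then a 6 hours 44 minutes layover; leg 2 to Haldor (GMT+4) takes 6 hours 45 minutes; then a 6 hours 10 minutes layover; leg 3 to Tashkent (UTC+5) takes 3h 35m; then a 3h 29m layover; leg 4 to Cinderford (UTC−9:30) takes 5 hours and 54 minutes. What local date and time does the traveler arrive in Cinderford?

4:57 PM on November 28

Convert departure to UTC: 11:40 AM − 6:30 = 5:10 AM UTC on Nov 27.
Add 12 hours and 40 minutes leg 1 → 5:50 PM UTC.
Add 6 hours and 44 minutes layover in Rio de Janeiro → 12:34 AM UTC (Nov 28).
Add 6 hours 45 minutes leg 2 → 7:19 AM UTC.
Add 6 hours and 10 minutes layover in Haldor → 1:29 PM UTC.
Add 3 hours 35 minutes leg 3 → 5:04 PM UTC.
Add 3 hours and 29 minutes layover in Tashkent → 8:33 PM UTC.
Add 5 hours and 54 minutes leg 4 → 2:27 AM UTC (Nov 29).
Cinderford is UTC−9:30, so local arrival = 2:27 AM − 9:30 = 4:57 PM on Nov 28.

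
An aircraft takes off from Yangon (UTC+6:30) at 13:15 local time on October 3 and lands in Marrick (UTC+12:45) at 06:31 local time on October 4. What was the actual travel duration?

Departure in UTC: 13:15 − 6:30 = 06:45 on Oct 3.
Arrival in UTC: 06:31 − 12:45 = 17:46 on Oct 3.
Elapsed = 17:46 − 06:45 = 11 hours 1 minute.

11 hours 1 minute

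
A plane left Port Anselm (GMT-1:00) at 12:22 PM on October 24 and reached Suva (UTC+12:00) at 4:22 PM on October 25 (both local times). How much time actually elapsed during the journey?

Departure in UTC: 12:22 PM + 1:00 = 1:22 PM on Oct 24.
Arrival in UTC: 4:22 PM − 12:00 = 4:22 AM on Oct 25.
Elapsed = 4:22 AM − 1:22 PM (+1 day) = 15 hours.

15 hours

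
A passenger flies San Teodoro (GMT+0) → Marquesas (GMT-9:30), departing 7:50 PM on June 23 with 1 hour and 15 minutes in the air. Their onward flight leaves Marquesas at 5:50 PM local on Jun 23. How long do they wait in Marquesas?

San Teodoro is at UTC+0, so departure is already 7:50 PM UTC on Jun 23.
Add 1 hour 15 minutes flight time → 9:05 PM UTC.
Marquesas is UTC−9:30, so local arrival = 9:05 PM − 9:30 = 11:35 AM on Jun 23.
Layover = 5:50 PM − 11:35 AM = 6 hours 15 minutes.

6 hours 15 minutes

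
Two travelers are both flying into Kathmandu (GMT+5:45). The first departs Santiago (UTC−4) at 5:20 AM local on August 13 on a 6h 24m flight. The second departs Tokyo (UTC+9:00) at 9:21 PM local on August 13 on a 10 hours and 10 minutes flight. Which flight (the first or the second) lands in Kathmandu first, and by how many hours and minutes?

Flight 1 in UTC: 5:20 AM + 4:00 = 9:20 AM on Aug 13.
+6 hours 24 minutes → arrive 3:44 PM UTC on Aug 13.
Flight 2 in UTC: 9:21 PM − 9:00 = 12:21 PM on Aug 13.
+10 hours and 10 minutes → arrive 10:31 PM UTC on Aug 13.
Flight 1 lands earlier by 6 hours 47 minutes.

the first, by 6 hours 47 minutes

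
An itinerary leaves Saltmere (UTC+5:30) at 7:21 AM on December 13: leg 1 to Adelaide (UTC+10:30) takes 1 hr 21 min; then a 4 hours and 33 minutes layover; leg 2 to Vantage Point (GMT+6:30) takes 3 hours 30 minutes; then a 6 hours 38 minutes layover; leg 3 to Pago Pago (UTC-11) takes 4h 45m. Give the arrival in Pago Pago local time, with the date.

11:38 AM on December 13

Convert departure to UTC: 7:21 AM − 5:30 = 1:51 AM UTC on Dec 13.
Add 1 hour 21 minutes leg 1 → 3:12 AM UTC.
Add 4 hours 33 minutes layover in Adelaide → 7:45 AM UTC.
Add 3 hours and 30 minutes leg 2 → 11:15 AM UTC.
Add 6 hours 38 minutes layover in Vantage Point → 5:53 PM UTC.
Add 4 hours 45 minutes leg 3 → 10:38 PM UTC.
Pago Pago is UTC−11:00, so local arrival = 10:38 PM − 11:00 = 11:38 AM on Dec 13.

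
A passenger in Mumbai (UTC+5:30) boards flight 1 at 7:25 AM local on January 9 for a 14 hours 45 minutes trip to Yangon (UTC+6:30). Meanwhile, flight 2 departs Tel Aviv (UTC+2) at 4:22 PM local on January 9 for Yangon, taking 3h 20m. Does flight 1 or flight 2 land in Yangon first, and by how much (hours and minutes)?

Flight 1 in UTC: 7:25 AM − 5:30 = 1:55 AM on Jan 9.
+14 hours 45 minutes → arrive 4:40 PM UTC on Jan 9.
Flight 2 in UTC: 4:22 PM − 2:00 = 2:22 PM on Jan 9.
+3 hours and 20 minutes → arrive 5:42 PM UTC on Jan 9.
Flight 1 lands earlier by 1 hour 2 minutes.

the first, by 1 hour 2 minutes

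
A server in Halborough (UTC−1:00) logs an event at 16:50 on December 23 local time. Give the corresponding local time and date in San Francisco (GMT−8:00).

San Francisco is 7:00 behind Halborough.
Shift by the zone difference: 16:50 − 7:00 = 09:50 on Dec 23 in San Francisco.

09:50 on Dec 23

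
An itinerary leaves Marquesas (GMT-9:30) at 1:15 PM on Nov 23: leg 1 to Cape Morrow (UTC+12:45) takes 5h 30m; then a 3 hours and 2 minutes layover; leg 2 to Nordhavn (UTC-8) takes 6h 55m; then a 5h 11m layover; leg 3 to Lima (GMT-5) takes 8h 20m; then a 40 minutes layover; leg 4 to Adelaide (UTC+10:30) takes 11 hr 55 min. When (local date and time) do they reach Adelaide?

2:48 AM on November 26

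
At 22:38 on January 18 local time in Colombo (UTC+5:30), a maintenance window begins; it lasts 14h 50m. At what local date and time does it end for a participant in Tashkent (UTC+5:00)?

Convert start to UTC: 22:38 − 5:30 = 17:08 UTC on Jan 18.
Add 14 hours and 50 minutes duration → 07:58 UTC (Jan 19).
Tashkent is UTC+5:00, so local end time = 07:58 + 5:00 = 12:58 on Jan 19.

12:58 on January 19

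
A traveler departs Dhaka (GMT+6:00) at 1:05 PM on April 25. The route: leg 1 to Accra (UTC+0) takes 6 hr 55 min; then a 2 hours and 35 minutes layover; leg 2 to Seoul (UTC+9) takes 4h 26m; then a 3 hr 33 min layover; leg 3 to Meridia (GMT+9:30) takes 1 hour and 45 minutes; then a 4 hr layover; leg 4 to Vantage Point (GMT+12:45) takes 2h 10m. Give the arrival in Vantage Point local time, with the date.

Convert departure to UTC: 1:05 PM − 6:00 = 7:05 AM UTC on Apr 25.
Add 6 hours 55 minutes leg 1 → 2:00 PM UTC.
Add 2 hours 35 minutes layover in Accra → 4:35 PM UTC.
Add 4 hours 26 minutes leg 2 → 9:01 PM UTC.
Add 3 hours 33 minutes layover in Seoul → 12:34 AM UTC (Apr 26).
Add 1 hour and 45 minutes leg 3 → 2:19 AM UTC.
Add 4 hours layover in Meridia → 6:19 AM UTC.
Add 2 hours 10 minutes leg 4 → 8:29 AM UTC.
Vantage Point is UTC+12:45, so local arrival = 8:29 AM + 12:45 = 9:14 PM on Apr 26.

9:14 PM on April 26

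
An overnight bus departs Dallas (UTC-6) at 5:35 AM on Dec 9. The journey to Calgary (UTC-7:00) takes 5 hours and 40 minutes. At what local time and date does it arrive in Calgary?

10:15 AM on December 9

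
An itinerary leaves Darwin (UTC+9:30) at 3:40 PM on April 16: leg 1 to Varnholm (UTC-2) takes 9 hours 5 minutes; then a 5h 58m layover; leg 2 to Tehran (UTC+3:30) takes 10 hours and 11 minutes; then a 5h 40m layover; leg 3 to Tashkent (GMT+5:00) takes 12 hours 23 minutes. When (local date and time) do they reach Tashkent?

Convert departure to UTC: 3:40 PM − 9:30 = 6:10 AM UTC on Apr 16.
Add 9 hours 5 minutes leg 1 → 3:15 PM UTC.
Add 5 hours 58 minutes layover in Varnholm → 9:13 PM UTC.
Add 10 hours 11 minutes leg 2 → 7:24 AM UTC (Apr 17).
Add 5 hours 40 minutes layover in Tehran → 1:04 PM UTC.
Add 12 hours 23 minutes leg 3 → 1:27 AM UTC (Apr 18).
Tashkent is UTC+5:00, so local arrival = 1:27 AM + 5:00 = 6:27 AM on Apr 18.

6:27 AM on April 18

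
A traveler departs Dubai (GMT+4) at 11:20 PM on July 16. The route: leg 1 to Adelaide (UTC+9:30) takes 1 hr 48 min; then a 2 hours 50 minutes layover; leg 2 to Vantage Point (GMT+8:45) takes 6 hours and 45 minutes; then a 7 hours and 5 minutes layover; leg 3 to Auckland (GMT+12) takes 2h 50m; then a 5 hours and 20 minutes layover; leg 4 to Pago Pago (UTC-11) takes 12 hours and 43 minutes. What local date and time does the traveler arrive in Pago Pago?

11:41 PM on July 17

Convert departure to UTC: 11:20 PM − 4:00 = 7:20 PM UTC on Jul 16.
Add 1 hour 48 minutes leg 1 → 9:08 PM UTC.
Add 2 hours 50 minutes layover in Adelaide → 11:58 PM UTC.
Add 6 hours 45 minutes leg 2 → 6:43 AM UTC (Jul 17).
Add 7 hours 5 minutes layover in Vantage Point → 1:48 PM UTC.
Add 2 hours 50 minutes leg 3 → 4:38 PM UTC.
Add 5 hours 20 minutes layover in Auckland → 9:58 PM UTC.
Add 12 hours 43 minutes leg 4 → 10:41 AM UTC (Jul 18).
Pago Pago is UTC−11:00, so local arrival = 10:41 AM − 11:00 = 11:41 PM on Jul 17.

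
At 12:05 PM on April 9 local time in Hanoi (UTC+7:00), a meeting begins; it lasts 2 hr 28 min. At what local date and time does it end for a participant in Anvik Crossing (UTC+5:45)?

1:18 PM on April 9

Anvik Crossing is 1:15 behind Hanoi.
After 2 hours 28 minutes it is 2:33 PM in Hanoi.
Shift by the zone difference: 2:33 PM − 1:15 = 1:18 PM on Apr 9 in Anvik Crossing.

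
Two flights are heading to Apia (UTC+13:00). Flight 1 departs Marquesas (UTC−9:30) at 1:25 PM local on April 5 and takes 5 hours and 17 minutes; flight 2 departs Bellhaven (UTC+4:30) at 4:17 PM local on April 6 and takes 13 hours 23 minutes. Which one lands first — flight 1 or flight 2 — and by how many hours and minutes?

the first, by 20 hours 58 minutes

Flight 1 in UTC: 1:25 PM + 9:30 = 10:55 PM on Apr 5.
+5 hours and 17 minutes → arrive 4:12 AM UTC on Apr 6.
Flight 2 in UTC: 4:17 PM − 4:30 = 11:47 AM on Apr 6.
+13 hours and 23 minutes → arrive 1:10 AM UTC on Apr 7.
Flight 1 lands earlier by 20 hours 58 minutes.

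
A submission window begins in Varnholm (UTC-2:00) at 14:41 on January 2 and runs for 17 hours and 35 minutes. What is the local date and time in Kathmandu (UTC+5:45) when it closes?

16:01 on January 3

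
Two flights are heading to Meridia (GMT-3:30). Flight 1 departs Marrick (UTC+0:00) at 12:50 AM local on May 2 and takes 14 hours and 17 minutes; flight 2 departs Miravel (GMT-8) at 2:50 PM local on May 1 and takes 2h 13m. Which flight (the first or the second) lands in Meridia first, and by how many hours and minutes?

Flight 1 departs at 12:50 AM UTC (May 2).
+14 hours 17 minutes → arrive 3:07 PM UTC on May 2.
Flight 2 in UTC: 2:50 PM + 8:00 = 10:50 PM on May 1.
+2 hours 13 minutes → arrive 1:03 AM UTC on May 2.
Flight 2 lands earlier by 14 hours 4 minutes.

the second, by 14 hours 4 minutes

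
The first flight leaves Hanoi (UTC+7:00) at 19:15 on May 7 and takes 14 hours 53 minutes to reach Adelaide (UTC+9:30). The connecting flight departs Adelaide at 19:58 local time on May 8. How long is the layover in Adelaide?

Convert departure to UTC: 19:15 − 7:00 = 12:15 UTC on May 7.
Add 14 hours 53 minutes flight time → 03:08 UTC (May 8).
Adelaide is UTC+9:30, so local arrival = 03:08 + 9:30 = 12:38 on May 8.
Layover = 19:58 − 12:38 = 7 hours 20 minutes.

7 hours 20 minutes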